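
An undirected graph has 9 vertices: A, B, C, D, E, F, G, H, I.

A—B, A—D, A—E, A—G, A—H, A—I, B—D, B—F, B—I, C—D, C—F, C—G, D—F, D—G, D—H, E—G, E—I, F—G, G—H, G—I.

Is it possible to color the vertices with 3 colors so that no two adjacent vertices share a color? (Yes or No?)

No

A, E, G, I form a clique, so at least 4 colors are needed.
So 3 colors are not enough.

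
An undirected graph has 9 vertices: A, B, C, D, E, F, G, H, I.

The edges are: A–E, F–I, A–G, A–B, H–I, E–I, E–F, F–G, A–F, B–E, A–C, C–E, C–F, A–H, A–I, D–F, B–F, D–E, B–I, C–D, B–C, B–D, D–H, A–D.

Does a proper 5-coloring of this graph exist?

A, B, C, D, E, F form a clique, so at least 6 colors are needed.
So 5 colors are not enough.

No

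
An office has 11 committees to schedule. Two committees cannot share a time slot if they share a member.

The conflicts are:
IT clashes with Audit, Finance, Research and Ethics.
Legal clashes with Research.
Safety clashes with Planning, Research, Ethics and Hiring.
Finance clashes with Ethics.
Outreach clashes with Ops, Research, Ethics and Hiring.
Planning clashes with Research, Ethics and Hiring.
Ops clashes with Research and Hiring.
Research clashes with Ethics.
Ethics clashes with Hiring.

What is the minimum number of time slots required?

4

Safety, Planning, Research, Ethics pairwise conflict, so at least 4 time slots are needed.
4 time slots suffice: time slot 1 → {Audit, Finance, Research, Hiring}; time slot 2 → {Legal, Ops, Ethics}; time slot 3 → {IT, Safety, Outreach}; time slot 4 → {Planning}. No two conflicting committees share a time slot.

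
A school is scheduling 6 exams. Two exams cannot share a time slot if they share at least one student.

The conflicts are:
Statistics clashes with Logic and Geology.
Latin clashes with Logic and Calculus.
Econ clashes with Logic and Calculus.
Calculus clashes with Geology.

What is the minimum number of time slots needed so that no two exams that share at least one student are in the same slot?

The cycle Logic-Statistics-Geology-Calculus-Latin-Logic has odd length 5, so it cannot be 2-colored; at least 3 time slots are needed.
3 time slots suffice: Statistics=3, Latin=2, Econ=2, Logic=1, Calculus=1, Geology=2. Each listed conflict is separated.

3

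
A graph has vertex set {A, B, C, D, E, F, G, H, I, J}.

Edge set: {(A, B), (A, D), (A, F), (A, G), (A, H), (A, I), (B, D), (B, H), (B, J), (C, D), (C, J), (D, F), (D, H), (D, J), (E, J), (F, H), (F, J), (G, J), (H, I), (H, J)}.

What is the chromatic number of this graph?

4

A, D, F, H are pairwise adjacent (a clique of size 4), so at least 4 colors are needed.
4 colors suffice: color 1 → {A, J}; color 2 → {C, E, G, H}; color 3 → {D, I}; color 4 → {B, F}. No two adjacent vertices share a color.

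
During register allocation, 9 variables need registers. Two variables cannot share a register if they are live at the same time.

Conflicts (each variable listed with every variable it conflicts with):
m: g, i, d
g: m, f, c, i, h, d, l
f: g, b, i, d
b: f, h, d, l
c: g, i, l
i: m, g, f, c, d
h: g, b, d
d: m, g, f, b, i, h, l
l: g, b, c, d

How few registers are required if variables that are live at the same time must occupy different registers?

m, g, i, d are mutually in conflict, so at least 4 registers are needed.
4 registers suffice: register 1 → {g, b}; register 2 → {c, d}; register 3 → {i, h, l}; register 4 → {m, f}. Each listed conflict is separated.

4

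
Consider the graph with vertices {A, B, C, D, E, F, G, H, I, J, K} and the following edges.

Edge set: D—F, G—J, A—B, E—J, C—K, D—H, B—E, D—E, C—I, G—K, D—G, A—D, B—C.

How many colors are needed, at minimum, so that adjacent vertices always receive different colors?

2

G and J are adjacent, so at least 2 colors are needed.
2 colors suffice: color red → {B, D, I, J, K}; color blue → {A, C, E, F, G, H}. Each edge has distinct colors on its endpoints.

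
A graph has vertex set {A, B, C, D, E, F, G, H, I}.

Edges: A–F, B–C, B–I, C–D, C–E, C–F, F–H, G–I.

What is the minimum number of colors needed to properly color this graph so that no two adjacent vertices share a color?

B and C are adjacent, so at least 2 colors are needed.
One proper 2-coloring: A=1, B=2, C=1, D=2, E=2, F=2, G=2, H=1, I=1. Every edge joins two different colors.

2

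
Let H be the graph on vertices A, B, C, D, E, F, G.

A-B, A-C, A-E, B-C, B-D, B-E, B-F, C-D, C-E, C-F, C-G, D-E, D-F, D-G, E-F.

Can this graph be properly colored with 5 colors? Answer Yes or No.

The chromatic number is 5. B, C, D, E, F form a clique, so at least 5 colors are needed.
One proper 5-coloring: A=2, B=4, C=1, D=2, E=3, F=5, G=3.
That is already a proper 5-coloring.

Yes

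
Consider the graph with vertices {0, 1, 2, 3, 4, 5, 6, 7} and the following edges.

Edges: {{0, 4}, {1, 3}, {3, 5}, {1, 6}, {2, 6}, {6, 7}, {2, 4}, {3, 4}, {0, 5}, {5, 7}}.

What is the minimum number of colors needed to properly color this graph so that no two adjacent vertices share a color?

3

The cycle 7-6-1-3-5-7 has odd length 5, so it cannot be 2-colored; at least 3 colors are needed.
One proper 3-coloring: 0=b, 1=c, 2=b, 3=b, 4=a, 5=a, 6=a, 7=b. Each edge has distinct colors on its endpoints.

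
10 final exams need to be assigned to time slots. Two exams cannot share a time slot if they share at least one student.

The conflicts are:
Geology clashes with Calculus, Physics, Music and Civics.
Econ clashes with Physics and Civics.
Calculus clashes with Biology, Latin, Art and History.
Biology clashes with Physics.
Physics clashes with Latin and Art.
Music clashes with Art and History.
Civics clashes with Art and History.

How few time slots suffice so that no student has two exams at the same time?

Civics and Art conflict, so at least 2 time slots are needed.
2 time slots suffice: time slot 1 → {Calculus, Physics, Music, Civics}; time slot 2 → {Geology, Econ, Biology, Latin, Art, History}. Each listed conflict is separated.

2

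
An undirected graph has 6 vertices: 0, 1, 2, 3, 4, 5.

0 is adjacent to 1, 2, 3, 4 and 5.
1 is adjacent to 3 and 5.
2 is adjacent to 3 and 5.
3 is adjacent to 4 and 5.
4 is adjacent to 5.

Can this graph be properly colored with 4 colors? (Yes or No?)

Yes

The chromatic number is 4. 0, 1, 3, 5 are mutually adjacent (a clique of size 4), so at least 4 colors are needed.
4 colors suffice: color red → {0}; color blue → {3}; color green → {5}; color yellow → {1, 2, 4}.
That is already a proper 4-coloring.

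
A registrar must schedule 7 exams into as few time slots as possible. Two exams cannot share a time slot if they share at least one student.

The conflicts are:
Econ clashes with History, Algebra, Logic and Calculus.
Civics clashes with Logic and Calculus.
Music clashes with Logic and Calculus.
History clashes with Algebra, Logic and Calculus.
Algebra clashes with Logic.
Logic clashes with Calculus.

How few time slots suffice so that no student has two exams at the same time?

4

Econ, History, Logic, Calculus are mutually in conflict, so at least 4 time slots are needed.
4 time slots suffice: time slot 1 → {Logic}; time slot 2 → {Algebra, Calculus}; time slot 3 → {Civics, Music, History}; time slot 4 → {Econ}. Each listed conflict is separated.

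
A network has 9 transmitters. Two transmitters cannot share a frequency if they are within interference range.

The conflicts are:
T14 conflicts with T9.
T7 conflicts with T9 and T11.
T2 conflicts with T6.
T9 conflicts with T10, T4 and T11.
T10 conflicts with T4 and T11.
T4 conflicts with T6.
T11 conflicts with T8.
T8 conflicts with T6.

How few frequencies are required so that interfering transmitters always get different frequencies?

3

T9, T10, T4 are mutually in conflict, so at least 3 frequencies are needed.
3 frequencies suffice: T14=2, T7=3, T2=2, T9=1, T10=3, T4=2, T11=2, T8=3, T6=1. No two conflicting transmitters share a frequency.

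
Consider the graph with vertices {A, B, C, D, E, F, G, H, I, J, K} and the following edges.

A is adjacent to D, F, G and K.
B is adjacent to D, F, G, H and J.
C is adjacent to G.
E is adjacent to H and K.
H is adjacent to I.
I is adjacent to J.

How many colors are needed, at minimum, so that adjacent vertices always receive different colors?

E and K are adjacent, so at least 2 colors are needed.
2 colors suffice: color 1 → {A, B, C, E, I}; color 2 → {D, F, G, H, J, K}. Each edge has distinct colors on its endpoints.

2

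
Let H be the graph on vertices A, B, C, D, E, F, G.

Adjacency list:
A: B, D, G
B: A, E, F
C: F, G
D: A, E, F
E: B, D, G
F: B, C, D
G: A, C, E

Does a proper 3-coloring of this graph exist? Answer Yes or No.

Yes

The chromatic number is 3. The cycle G-A-D-F-C-G has odd length 5, so it cannot be 2-colored; at least 3 colors are needed.
3 colors suffice: color 1 → {B, D, G}; color 2 → {A, E, F}; color 3 → {C}.
That is already a proper 3-coloring.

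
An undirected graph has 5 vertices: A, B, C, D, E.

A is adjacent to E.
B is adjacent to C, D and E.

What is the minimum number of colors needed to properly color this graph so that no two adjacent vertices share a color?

A and E are adjacent, so at least 2 colors are needed.
A valid assignment using 2 colors: A=red, B=red, C=blue, D=blue, E=blue. Every edge joins two different colors.

2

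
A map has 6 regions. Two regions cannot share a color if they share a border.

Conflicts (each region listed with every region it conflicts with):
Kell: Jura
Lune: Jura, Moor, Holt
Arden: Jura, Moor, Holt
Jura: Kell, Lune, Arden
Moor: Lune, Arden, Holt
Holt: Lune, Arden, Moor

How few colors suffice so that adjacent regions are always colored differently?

3

Lune, Moor, Holt are mutually in conflict, so at least 3 colors are needed.
One proper 3-coloring: Kell=2, Lune=2, Arden=2, Jura=1, Moor=1, Holt=3. Every pair that conflicts lands in different colors.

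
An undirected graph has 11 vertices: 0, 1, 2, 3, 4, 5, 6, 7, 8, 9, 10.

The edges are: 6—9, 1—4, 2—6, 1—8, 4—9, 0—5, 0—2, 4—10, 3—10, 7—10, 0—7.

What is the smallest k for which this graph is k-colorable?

The cycle 4-9-6-2-0-7-10-4 has odd length 7, so it cannot be 2-colored; at least 3 colors are needed.
One proper 3-coloring: 0=a, 1=a, 2=b, 3=b, 4=b, 5=b, 6=a, 7=b, 8=b, 9=c, 10=a. Each edge has distinct colors on its endpoints.

3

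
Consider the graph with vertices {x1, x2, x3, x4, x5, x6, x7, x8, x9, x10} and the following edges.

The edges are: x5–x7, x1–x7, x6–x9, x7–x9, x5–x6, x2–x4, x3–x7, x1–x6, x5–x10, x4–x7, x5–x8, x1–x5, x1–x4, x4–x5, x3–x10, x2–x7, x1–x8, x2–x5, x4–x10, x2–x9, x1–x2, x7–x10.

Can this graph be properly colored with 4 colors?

x1, x2, x4, x5, x7 are pairwise adjacent (a clique of size 5), so at least 5 colors are needed.
So 4 colors are not enough.

No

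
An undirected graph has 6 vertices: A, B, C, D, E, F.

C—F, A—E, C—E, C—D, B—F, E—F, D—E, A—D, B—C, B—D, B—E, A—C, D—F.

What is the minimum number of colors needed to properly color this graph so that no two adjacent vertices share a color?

5

B, C, D, E, F are mutually adjacent (a clique of size 5), so at least 5 colors are needed.
5 colors suffice: color 1 → {E}; color 2 → {D}; color 3 → {C}; color 4 → {A, F}; color 5 → {B}. No two adjacent vertices share a color.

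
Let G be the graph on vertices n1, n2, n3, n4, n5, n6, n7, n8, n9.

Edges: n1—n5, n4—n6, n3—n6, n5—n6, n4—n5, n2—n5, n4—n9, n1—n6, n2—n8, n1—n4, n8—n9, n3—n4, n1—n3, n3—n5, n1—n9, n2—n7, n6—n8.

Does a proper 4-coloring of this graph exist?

No

n1, n3, n4, n5, n6 form a clique, so at least 5 colors are needed.
So 4 colors are not enough.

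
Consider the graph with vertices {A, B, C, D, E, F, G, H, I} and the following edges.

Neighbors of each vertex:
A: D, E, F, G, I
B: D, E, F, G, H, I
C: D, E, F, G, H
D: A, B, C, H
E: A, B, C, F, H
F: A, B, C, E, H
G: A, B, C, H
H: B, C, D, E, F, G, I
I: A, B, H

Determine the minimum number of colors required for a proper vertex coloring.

C, E, F, H form a clique, so at least 4 colors are needed.
4 colors suffice: color 1 → {A, H}; color 2 → {B, C}; color 3 → {D, E, G, I}; color 4 → {F}. Every edge joins two different colors.

4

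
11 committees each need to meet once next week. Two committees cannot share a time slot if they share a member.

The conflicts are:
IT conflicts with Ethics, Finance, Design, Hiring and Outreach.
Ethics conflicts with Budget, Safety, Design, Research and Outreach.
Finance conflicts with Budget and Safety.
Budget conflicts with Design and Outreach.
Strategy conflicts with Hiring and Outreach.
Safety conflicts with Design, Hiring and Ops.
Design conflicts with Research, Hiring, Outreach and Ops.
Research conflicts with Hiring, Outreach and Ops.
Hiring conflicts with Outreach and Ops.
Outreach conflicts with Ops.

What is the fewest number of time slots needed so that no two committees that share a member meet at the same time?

5

Design, Research, Hiring, Outreach, Ops are mutually in conflict, so at least 5 time slots are needed.
5 time slots suffice: time slot 1 → {Safety, Outreach}; time slot 2 → {Finance, Strategy, Design}; time slot 3 → {Ethics, Hiring}; time slot 4 → {IT, Budget, Ops}; time slot 5 → {Research}. No two conflicting committees share a time slot.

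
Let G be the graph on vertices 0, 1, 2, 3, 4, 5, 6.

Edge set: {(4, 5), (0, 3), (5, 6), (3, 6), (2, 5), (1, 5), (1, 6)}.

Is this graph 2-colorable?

No

1, 5, 6 are pairwise adjacent, so at least 3 colors are needed.
So 2 colors are not enough.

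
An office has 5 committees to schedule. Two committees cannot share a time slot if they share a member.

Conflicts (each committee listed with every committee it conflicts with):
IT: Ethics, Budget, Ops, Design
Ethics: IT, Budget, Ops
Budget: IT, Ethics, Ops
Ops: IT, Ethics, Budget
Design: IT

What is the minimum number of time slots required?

4

IT, Ethics, Budget, Ops all conflict with each other, so at least 4 time slots are needed.
4 time slots suffice: time slot 1 → {IT}; time slot 2 → {Ethics, Design}; time slot 3 → {Budget}; time slot 4 → {Ops}. No two conflicting committees share a time slot.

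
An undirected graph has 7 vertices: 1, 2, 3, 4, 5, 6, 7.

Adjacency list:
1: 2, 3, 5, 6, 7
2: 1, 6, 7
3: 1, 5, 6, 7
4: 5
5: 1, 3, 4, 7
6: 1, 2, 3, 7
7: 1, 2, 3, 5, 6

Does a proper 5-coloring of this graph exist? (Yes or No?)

Yes

The chromatic number is 4. 1, 3, 5, 7 are pairwise adjacent (a clique of size 4), so at least 4 colors are needed.
A valid assignment using 4 colors: 1=red, 2=yellow, 3=yellow, 4=red, 5=green, 6=green, 7=blue.
Since 5 ≥ 4, a proper 5-coloring certainly exists.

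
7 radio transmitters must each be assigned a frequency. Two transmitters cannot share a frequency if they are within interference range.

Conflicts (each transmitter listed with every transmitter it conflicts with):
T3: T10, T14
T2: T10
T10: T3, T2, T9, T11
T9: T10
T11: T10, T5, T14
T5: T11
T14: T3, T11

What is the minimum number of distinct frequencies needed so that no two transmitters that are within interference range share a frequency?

T10 and T11 conflict, so at least 2 frequencies are needed.
2 frequencies suffice: frequency 1 → {T10, T5, T14}; frequency 2 → {T3, T2, T9, T11}. Each listed conflict is separated.

2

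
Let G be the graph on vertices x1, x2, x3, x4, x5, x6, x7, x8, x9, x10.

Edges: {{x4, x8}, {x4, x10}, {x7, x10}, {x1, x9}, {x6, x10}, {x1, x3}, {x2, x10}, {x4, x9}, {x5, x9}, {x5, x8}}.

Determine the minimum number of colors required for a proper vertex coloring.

x7 and x10 are adjacent, so at least 2 colors are needed.
A valid assignment using 2 colors: x1=blue, x2=blue, x3=red, x4=blue, x5=blue, x6=blue, x7=blue, x8=red, x9=red, x10=red. Every edge joins two different colors.

2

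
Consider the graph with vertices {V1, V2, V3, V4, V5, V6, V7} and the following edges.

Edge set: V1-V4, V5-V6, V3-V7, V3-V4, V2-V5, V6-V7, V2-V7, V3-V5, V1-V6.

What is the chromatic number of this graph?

The cycle V1-V6-V7-V3-V4-V1 has odd length 5, so it cannot be 2-colored; at least 3 colors are needed.
3 colors suffice: V1=3, V2=2, V3=2, V4=1, V5=1, V6=2, V7=1. No two adjacent vertices share a color.

3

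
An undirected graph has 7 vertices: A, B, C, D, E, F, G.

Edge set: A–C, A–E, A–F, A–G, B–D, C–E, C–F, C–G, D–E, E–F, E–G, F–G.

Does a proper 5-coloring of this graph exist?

Yes

The chromatic number is 5. A, C, E, F, G are pairwise adjacent (a clique of size 5), so at least 5 colors are needed.
A valid assignment using 5 colors: A=blue, B=red, C=green, D=blue, E=red, F=purple, G=yellow.
That is already a proper 5-coloring.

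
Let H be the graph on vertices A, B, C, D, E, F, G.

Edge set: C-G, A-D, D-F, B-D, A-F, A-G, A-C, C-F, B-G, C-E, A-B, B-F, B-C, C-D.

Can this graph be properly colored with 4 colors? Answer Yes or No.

A, B, C, D, F form a clique, so at least 5 colors are needed.
So 4 colors are not enough.

No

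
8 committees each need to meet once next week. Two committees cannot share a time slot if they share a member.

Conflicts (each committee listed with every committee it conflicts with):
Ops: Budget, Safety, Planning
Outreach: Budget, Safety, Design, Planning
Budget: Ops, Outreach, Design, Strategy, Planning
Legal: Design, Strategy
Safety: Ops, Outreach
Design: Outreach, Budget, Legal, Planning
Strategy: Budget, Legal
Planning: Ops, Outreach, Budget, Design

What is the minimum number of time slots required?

4

Outreach, Budget, Design, Planning are mutually in conflict, so at least 4 time slots are needed.
4 time slots suffice: Ops=2, Outreach=4, Budget=1, Legal=1, Safety=1, Design=2, Strategy=2, Planning=3. Each listed conflict is separated.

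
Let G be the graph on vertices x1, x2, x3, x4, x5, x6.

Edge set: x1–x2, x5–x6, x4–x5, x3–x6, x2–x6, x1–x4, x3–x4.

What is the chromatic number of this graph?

The cycle x6-x2-x1-x4-x5-x6 has odd length 5, so it cannot be 2-colored; at least 3 colors are needed.
3 colors suffice: color 1 → {x4, x6}; color 2 → {x1, x3, x5}; color 3 → {x2}. Each edge has distinct colors on its endpoints.

3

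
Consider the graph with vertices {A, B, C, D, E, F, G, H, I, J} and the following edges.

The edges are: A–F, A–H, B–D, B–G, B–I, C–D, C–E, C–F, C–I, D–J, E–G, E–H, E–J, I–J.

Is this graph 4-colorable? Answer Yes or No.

The chromatic number is 3. The cycle J-I-B-G-E-J has odd length 5, so it cannot be 2-colored; at least 3 colors are needed.
One proper 3-coloring: A=red, B=red, C=red, D=blue, E=blue, F=blue, G=green, H=green, I=blue, J=red.
Since 4 ≥ 3, a proper 4-coloring certainly exists.

Yes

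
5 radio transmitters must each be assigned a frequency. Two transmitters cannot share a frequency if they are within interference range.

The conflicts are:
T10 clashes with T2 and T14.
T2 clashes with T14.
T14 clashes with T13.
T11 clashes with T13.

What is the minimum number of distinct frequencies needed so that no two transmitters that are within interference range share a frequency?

3

T10, T2, T14 pairwise conflict, so at least 3 frequencies are needed.
3 frequencies suffice: frequency 1 → {T14, T11}; frequency 2 → {T2, T13}; frequency 3 → {T10}. No two conflicting transmitters share a frequency.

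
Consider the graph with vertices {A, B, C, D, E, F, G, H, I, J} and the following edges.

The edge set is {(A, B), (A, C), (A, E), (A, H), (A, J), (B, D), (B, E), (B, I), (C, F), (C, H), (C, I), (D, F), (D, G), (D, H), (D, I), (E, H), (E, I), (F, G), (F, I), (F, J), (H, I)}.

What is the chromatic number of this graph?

3

D, F, G are mutually adjacent, so at least 3 colors are needed.
3 colors suffice: color 1 → {A, G, I}; color 2 → {B, F, H}; color 3 → {C, D, E, J}. Every edge joins two different colors.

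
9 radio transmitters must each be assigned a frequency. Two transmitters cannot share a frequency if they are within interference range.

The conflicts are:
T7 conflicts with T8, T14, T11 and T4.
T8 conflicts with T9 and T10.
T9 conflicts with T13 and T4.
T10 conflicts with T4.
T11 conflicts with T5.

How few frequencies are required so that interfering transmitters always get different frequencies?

2

T9 and T13 conflict, so at least 2 frequencies are needed.
2 frequencies suffice: frequency 1 → {T7, T9, T10, T5}; frequency 2 → {T8, T13, T14, T11, T4}. Every pair that conflicts lands in different frequencies.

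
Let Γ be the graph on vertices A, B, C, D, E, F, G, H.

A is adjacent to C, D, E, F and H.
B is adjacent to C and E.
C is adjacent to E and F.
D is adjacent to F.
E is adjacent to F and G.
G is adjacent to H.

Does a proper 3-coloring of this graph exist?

No

A, C, E, F are pairwise adjacent (a clique of size 4), so at least 4 colors are needed.
So 3 colors are not enough.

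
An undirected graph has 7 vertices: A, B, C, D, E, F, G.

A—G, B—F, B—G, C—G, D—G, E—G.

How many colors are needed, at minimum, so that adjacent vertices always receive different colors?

2

C and G are adjacent, so at least 2 colors are needed.
2 colors suffice: color red → {F, G}; color blue → {A, B, C, D, E}. No two adjacent vertices share a color.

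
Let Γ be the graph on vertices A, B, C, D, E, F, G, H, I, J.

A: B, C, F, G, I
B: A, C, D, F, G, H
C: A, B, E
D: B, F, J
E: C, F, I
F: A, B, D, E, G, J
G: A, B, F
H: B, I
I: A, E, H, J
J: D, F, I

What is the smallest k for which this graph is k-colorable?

A, B, F, G form a clique, so at least 4 colors are needed.
A valid assignment using 4 colors: A=3, B=1, C=2, D=3, E=3, F=2, G=4, H=2, I=1, J=4. Each edge has distinct colors on its endpoints.

4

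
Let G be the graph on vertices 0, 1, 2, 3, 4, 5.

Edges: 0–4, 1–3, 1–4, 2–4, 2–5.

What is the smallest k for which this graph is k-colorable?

0 and 4 are adjacent, so at least 2 colors are needed.
2 colors suffice: color red → {3, 4, 5}; color blue → {0, 1, 2}. No two adjacent vertices share a color.

2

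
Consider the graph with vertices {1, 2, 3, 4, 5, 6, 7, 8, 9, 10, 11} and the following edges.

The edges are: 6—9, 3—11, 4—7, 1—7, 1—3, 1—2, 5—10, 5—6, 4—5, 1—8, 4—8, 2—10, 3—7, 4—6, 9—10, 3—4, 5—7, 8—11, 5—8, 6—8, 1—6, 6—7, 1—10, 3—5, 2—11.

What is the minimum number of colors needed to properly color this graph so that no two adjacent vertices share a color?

4

4, 5, 6, 8 are mutually adjacent (a clique of size 4), so at least 4 colors are needed.
A valid assignment using 4 colors: 1=a, 2=c, 3=b, 4=d, 5=a, 6=b, 7=c, 8=c, 9=a, 10=b, 11=a. No two adjacent vertices share a color.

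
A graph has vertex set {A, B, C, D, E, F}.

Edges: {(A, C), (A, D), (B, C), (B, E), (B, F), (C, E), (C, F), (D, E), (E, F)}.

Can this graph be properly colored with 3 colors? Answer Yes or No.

No

B, C, E, F are pairwise adjacent (a clique of size 4), so at least 4 colors are needed.
So 3 colors are not enough.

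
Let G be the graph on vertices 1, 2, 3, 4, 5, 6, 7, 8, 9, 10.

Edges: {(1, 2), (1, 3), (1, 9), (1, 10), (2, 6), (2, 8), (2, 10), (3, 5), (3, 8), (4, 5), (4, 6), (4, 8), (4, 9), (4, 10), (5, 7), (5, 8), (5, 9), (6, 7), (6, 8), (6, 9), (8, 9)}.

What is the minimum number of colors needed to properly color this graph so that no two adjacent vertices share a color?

4

4, 5, 8, 9 are pairwise adjacent (a clique of size 4), so at least 4 colors are needed.
4 colors suffice: 1=red, 2=green, 3=green, 4=green, 5=blue, 6=blue, 7=red, 8=red, 9=yellow, 10=blue. Every edge joins two different colors.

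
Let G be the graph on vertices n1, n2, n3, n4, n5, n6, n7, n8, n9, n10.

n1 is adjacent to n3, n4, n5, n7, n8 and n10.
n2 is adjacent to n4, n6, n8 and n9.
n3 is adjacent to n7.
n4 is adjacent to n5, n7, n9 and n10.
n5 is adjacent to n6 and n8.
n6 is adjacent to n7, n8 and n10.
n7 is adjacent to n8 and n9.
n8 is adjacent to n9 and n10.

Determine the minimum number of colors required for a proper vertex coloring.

3

n7, n8, n9 are pairwise adjacent, so at least 3 colors are needed.
A valid assignment using 3 colors: n1=B, n2=G, n3=R, n4=R, n5=G, n6=B, n7=G, n8=R, n9=B, n10=G. No two adjacent vertices share a color.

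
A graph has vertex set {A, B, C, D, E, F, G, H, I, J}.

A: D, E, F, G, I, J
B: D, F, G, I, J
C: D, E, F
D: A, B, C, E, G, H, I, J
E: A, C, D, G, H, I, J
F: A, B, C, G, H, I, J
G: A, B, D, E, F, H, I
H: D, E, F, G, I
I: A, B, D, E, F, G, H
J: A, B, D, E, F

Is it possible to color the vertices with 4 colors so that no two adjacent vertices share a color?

No

A, D, E, G, I are pairwise adjacent (a clique of size 5), so at least 5 colors are needed.
So 4 colors are not enough.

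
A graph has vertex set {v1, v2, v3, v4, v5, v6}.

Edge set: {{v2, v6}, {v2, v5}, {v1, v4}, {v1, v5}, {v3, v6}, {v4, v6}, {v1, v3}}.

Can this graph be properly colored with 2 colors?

No

The cycle v1-v5-v2-v6-v4-v1 has odd length 5, so it cannot be 2-colored; at least 3 colors are needed.
So 2 colors are not enough.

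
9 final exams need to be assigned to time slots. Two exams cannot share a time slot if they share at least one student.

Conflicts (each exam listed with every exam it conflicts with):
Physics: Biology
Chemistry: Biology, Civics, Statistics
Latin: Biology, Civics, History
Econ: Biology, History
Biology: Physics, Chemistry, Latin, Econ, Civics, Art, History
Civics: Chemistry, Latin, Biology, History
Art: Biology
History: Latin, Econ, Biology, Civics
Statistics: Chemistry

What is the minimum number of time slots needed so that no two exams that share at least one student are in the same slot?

Latin, Biology, Civics, History pairwise conflict, so at least 4 time slots are needed.
A valid assignment using 4 time slots: Physics=2, Chemistry=3, Latin=4, Econ=2, Biology=1, Civics=2, Art=2, History=3, Statistics=1. Each listed conflict is separated.

4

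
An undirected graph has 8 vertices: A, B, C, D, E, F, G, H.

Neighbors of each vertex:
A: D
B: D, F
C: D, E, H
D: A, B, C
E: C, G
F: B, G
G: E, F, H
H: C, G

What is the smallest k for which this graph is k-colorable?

2

A and D are adjacent, so at least 2 colors are needed.
2 colors suffice: color red → {A, B, C, G}; color blue → {D, E, F, H}. Each edge has distinct colors on its endpoints.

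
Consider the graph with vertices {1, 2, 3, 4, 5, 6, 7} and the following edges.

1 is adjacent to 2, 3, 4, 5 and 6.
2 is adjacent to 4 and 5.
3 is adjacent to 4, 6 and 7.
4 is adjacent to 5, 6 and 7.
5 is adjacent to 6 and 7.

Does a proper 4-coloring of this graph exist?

The chromatic number is 4. 1, 4, 5, 6 form a clique, so at least 4 colors are needed.
4 colors suffice: color red → {4}; color blue → {3, 5}; color green → {1, 7}; color yellow → {2, 6}.
That is already a proper 4-coloring.

Yes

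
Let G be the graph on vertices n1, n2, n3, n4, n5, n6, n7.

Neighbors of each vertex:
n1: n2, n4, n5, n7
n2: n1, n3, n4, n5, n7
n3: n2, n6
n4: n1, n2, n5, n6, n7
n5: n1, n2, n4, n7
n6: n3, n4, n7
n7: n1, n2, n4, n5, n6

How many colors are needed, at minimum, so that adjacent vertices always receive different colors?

5

n1, n2, n4, n5, n7 are mutually adjacent (a clique of size 5), so at least 5 colors are needed.
5 colors suffice: n1=4, n2=3, n3=1, n4=1, n5=5, n6=3, n7=2. No two adjacent vertices share a color.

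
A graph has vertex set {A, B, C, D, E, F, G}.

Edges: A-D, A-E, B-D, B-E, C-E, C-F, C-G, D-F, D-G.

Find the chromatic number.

3

The cycle B-D-F-C-E-B has odd length 5, so it cannot be 2-colored; at least 3 colors are needed.
3 colors suffice: A=blue, B=blue, C=blue, D=red, E=red, F=green, G=green. No two adjacent vertices share a color.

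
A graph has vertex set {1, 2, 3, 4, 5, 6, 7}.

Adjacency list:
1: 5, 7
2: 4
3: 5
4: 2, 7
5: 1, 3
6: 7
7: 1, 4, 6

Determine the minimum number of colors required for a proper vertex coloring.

1 and 5 are adjacent, so at least 2 colors are needed.
2 colors suffice: color red → {2, 5, 7}; color blue → {1, 3, 4, 6}. Every edge joins two different colors.

2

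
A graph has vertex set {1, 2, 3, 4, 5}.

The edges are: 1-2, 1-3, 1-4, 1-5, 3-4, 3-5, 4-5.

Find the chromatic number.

4

1, 3, 4, 5 are mutually adjacent (a clique of size 4), so at least 4 colors are needed.
A valid assignment using 4 colors: 1=red, 2=blue, 3=green, 4=yellow, 5=blue. Each edge has distinct colors on its endpoints.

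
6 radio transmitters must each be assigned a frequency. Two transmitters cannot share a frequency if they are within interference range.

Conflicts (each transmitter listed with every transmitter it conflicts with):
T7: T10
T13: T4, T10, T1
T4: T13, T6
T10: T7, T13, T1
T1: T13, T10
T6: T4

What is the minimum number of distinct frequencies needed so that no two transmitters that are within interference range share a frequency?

T13, T10, T1 all conflict with each other, so at least 3 frequencies are needed.
3 frequencies suffice: frequency 1 → {T4, T10}; frequency 2 → {T7, T13, T6}; frequency 3 → {T1}. Every pair that conflicts lands in different frequencies.

3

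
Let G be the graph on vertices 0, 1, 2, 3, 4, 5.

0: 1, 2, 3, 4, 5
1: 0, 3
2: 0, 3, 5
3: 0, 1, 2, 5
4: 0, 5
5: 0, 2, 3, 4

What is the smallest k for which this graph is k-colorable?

4

0, 2, 3, 5 are mutually adjacent (a clique of size 4), so at least 4 colors are needed.
4 colors suffice: color a → {0}; color b → {3, 4}; color c → {1, 5}; color d → {2}. No two adjacent vertices share a color.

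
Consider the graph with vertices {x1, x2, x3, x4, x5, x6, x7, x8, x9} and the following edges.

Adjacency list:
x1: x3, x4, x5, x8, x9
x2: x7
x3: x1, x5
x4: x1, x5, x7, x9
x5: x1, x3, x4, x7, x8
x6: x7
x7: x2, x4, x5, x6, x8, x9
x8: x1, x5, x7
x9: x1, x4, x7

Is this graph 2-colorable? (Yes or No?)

x1, x4, x5 are pairwise adjacent, so at least 3 colors are needed.
So 2 colors are not enough.

No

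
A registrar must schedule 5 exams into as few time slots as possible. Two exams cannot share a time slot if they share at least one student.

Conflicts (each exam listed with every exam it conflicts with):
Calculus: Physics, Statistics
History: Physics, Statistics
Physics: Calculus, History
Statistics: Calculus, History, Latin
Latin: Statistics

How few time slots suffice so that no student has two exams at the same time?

History and Physics conflict, so at least 2 time slots are needed.
Using 2 time slots: Calculus=2, History=2, Physics=1, Statistics=1, Latin=2. Each listed conflict is separated.

2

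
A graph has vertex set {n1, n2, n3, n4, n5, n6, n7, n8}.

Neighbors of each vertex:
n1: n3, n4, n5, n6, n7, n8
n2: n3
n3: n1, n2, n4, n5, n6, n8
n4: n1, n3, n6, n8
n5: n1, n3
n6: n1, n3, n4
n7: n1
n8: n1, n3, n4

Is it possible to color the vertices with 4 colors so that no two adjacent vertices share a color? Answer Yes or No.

Yes

The chromatic number is 4. n1, n3, n4, n6 are mutually adjacent (a clique of size 4), so at least 4 colors are needed.
4 colors suffice: color 1 → {n1, n2}; color 2 → {n3, n7}; color 3 → {n4, n5}; color 4 → {n6, n8}.
That is already a proper 4-coloring.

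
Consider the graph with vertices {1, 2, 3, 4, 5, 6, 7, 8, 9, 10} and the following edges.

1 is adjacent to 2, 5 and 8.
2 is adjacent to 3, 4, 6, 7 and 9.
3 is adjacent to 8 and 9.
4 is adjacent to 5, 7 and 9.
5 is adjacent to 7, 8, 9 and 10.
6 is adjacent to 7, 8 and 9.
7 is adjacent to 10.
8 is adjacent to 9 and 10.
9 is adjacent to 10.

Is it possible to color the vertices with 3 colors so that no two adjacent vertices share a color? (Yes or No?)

5, 8, 9, 10 are mutually adjacent (a clique of size 4), so at least 4 colors are needed.
So 3 colors are not enough.

No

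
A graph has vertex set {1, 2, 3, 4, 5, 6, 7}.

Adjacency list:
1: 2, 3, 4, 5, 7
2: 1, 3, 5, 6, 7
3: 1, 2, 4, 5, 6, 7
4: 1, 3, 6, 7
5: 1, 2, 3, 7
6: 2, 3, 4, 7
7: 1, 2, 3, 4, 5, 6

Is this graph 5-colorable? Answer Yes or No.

Yes

The chromatic number is 5. 1, 2, 3, 5, 7 are mutually adjacent (a clique of size 5), so at least 5 colors are needed.
5 colors suffice: color red → {3}; color blue → {7}; color green → {2, 4}; color yellow → {1, 6}; color purple → {5}.
That is already a proper 5-coloring.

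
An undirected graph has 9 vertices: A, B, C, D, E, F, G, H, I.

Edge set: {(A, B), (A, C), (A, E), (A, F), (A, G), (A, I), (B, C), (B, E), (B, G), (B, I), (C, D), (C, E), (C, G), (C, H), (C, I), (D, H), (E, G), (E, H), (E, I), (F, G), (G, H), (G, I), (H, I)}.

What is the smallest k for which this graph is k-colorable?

A, B, C, E, G, I are mutually adjacent (a clique of size 6), so at least 6 colors are needed.
6 colors suffice: color 1 → {C, F}; color 2 → {D, G}; color 3 → {A, H}; color 4 → {I}; color 5 → {E}; color 6 → {B}. Every edge joins two different colors.

6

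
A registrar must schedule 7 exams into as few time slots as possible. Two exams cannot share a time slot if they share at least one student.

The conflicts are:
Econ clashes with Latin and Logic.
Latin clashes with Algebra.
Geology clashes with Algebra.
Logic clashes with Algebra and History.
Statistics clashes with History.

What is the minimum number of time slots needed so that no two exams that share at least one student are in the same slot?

2

Logic and Algebra conflict, so at least 2 time slots are needed.
Using 2 time slots: Econ=1, Latin=2, Geology=2, Logic=2, Statistics=2, Algebra=1, History=1. Every pair that conflicts lands in different time slots.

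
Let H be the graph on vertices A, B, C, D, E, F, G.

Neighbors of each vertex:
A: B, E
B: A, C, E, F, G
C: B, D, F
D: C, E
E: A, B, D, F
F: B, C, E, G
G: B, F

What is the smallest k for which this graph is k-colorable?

B, E, F form a triangle, so at least 3 colors are needed.
A valid assignment using 3 colors: A=blue, B=red, C=green, D=red, E=green, F=blue, G=green. No two adjacent vertices share a color.

3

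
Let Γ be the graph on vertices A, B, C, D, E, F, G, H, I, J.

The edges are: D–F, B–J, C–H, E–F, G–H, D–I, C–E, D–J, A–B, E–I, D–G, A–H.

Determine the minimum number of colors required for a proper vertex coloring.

C and H are adjacent, so at least 2 colors are needed.
2 colors suffice: color red → {B, D, E, H}; color blue → {A, C, F, G, I, J}. No two adjacent vertices share a color.

2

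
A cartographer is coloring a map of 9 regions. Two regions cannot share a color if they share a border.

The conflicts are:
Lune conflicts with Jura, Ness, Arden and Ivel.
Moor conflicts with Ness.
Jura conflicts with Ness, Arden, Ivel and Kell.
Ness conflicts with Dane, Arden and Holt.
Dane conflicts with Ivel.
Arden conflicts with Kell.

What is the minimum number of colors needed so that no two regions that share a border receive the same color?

Lune, Jura, Ness, Arden all conflict with each other, so at least 4 colors are needed.
4 colors suffice: color 1 → {Ness, Ivel, Kell}; color 2 → {Moor, Jura, Dane, Holt}; color 3 → {Lune}; color 4 → {Arden}. No two conflicting regions share a color.

4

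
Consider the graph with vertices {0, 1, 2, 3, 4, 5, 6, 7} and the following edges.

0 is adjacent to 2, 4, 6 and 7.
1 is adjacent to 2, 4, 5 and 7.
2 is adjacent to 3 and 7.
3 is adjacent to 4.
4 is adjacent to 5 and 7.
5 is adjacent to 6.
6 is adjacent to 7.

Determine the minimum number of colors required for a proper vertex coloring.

3

1, 2, 7 form a triangle, so at least 3 colors are needed.
3 colors suffice: color red → {3, 5, 7}; color blue → {2, 4, 6}; color green → {0, 1}. No two adjacent vertices share a color.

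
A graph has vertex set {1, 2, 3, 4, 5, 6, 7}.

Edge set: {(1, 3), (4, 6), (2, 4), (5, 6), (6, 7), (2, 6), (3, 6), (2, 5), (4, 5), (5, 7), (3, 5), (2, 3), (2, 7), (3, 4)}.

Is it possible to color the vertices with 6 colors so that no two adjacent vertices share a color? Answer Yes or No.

Yes

The chromatic number is 5. 2, 3, 4, 5, 6 are mutually adjacent (a clique of size 5), so at least 5 colors are needed.
One proper 5-coloring: 1=red, 2=blue, 3=green, 4=purple, 5=yellow, 6=red, 7=green.
Since 6 ≥ 5, a proper 6-coloring certainly exists.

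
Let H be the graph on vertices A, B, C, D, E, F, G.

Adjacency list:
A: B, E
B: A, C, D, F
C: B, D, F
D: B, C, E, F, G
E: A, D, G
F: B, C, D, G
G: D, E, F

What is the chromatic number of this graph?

B, C, D, F form a clique, so at least 4 colors are needed.
4 colors suffice: color 1 → {A, D}; color 2 → {B, E}; color 3 → {F}; color 4 → {C, G}. Every edge joins two different colors.

4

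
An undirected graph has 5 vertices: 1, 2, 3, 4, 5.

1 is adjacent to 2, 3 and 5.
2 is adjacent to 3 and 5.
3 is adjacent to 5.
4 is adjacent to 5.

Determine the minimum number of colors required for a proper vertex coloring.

4

1, 2, 3, 5 are mutually adjacent (a clique of size 4), so at least 4 colors are needed.
One proper 4-coloring: 1=blue, 2=yellow, 3=green, 4=blue, 5=red. Each edge has distinct colors on its endpoints.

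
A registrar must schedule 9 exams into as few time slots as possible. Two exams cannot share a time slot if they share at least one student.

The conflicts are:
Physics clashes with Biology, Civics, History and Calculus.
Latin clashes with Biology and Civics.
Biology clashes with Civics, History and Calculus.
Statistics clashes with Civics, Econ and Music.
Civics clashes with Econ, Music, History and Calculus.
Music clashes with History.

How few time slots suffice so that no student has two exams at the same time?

Physics, Biology, Civics, Calculus all conflict with each other, so at least 4 time slots are needed.
4 time slots suffice: time slot 1 → {Civics}; time slot 2 → {Biology, Statistics}; time slot 3 → {Physics, Latin, Econ, Music}; time slot 4 → {History, Calculus}. Each listed conflict is separated.

4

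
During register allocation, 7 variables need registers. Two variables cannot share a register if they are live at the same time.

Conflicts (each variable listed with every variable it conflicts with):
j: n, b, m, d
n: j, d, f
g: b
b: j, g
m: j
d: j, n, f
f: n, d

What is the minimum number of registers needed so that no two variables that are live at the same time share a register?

n, d, f are mutually in conflict, so at least 3 registers are needed.
3 registers suffice: j=1, n=3, g=1, b=2, m=2, d=2, f=1. Every pair that conflicts lands in different registers.

3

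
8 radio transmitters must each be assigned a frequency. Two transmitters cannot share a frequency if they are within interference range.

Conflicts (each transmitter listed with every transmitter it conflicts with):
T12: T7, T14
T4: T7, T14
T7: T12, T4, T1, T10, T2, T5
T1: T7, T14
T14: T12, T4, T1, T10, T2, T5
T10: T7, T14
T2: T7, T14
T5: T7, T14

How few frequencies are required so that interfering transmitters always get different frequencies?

2

T7 and T5 conflict, so at least 2 frequencies are needed.
A valid assignment using 2 frequencies: T12=2, T4=2, T7=1, T1=2, T14=1, T10=2, T2=2, T5=2. No two conflicting transmitters share a frequency.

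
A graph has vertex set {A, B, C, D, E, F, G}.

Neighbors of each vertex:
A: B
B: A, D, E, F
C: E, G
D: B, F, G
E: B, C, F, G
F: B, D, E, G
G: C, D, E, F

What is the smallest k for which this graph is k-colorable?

B, D, F are pairwise adjacent, so at least 3 colors are needed.
A valid assignment using 3 colors: A=2, B=1, C=3, D=2, E=2, F=3, G=1. Each edge has distinct colors on its endpoints.

3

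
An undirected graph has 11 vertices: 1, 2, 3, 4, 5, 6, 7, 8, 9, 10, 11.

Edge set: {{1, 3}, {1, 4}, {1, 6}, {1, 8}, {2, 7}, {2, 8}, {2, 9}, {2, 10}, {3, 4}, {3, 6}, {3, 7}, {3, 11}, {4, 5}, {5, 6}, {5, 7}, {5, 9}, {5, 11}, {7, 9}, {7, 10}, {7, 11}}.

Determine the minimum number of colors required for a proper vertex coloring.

5, 7, 9 are mutually adjacent, so at least 3 colors are needed.
3 colors suffice: color red → {1, 7}; color blue → {2, 3, 5}; color green → {4, 6, 8, 9, 10, 11}. No two adjacent vertices share a color.

3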